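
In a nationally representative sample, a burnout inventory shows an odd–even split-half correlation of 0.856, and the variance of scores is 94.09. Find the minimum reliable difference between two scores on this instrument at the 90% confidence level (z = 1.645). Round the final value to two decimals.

SD = √94.09 ≃ 9.7000
Full-length reliability (Spearman-Brown) = 2(0.856)/(1+0.856) ≃ 0.9224
SEM = 9.7000 · √(1 − 0.9224) = 9.7000 · √0.0776 ≃ 9.7000 · 0.2785 ≃ 2.7019
Standard error of the difference = 2.7019·√2 ≃ 3.8210
Minimum reliable difference = 1.645 · SE_diff ≃ 1.645 · 3.8210 ≃ 6.2856

6.29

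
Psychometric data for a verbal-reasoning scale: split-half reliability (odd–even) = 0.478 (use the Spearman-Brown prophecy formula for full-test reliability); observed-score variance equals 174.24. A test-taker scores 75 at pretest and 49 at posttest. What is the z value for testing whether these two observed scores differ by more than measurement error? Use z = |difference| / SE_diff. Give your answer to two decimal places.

SD = √174.24 ≃ 13.20000
r_full = 2·0.478 / (1 + 0.478) ≃ 0.64682
SEM = 13.20000 * √(1 − 0.64682) = 13.20000 * √0.35318 ≃ 13.20000 * 0.59429 ≃ 7.84462
SE_diff = SEM * √2 ≃ 7.84462 * 1.41421 ≃ 11.09397
z = 26 / 11.09397 ≃ 2.34362

2.34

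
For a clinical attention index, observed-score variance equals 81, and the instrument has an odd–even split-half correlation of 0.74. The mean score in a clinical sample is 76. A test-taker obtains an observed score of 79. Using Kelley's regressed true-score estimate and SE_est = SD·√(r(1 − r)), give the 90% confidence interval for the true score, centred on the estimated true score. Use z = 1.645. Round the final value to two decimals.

[73.27, 83.83]

SD = √81 ≈ 9.00000
Spearman-Brown: r = 2(0.74) / (1 + 0.74) = 1.48000 / 1.74000 ≈ 0.85057
Estimated true score = 0.85057·79 + (1 − 0.85057)·76 ≈ 78.55172
SE_est = SD · √(r(1 − r)) = 9.00000 · √0.12710 ≈ 9.00000 · 0.35651 ≈ 3.20856
90% CI: 78.55172 ± 5.27809 ≈ (73.27364, 83.82981)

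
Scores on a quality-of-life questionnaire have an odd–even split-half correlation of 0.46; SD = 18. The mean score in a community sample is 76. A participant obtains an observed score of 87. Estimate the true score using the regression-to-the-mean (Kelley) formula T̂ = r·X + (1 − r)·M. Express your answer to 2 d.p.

82.93

Full-length reliability (Spearman-Brown) = 2(0.46)/(1+0.46) ≈ 0.630
T̂ = r·X + (1 − r)·M = 0.630×87 + 0.370×76 ≈ 54.822 + 28.110 ≈ 82.932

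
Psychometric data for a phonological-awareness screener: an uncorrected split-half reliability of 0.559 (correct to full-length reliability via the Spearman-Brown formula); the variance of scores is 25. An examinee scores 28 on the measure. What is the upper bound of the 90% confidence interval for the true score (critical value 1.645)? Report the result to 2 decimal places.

32.37

σ = 25^(1/2) = 5.0000
Full-length reliability (Spearman-Brown) = 2(0.559)/(1+0.559) ≃ 0.7171
SEM = 5.0000 × √(1 − 0.7171) = 5.0000 × √0.2829 ≃ 5.0000 × 0.5319 ≃ 2.6593
Half-width = 1.645×2.6593 ≃ 4.3745
Upper limit = 28 + 4.3745 ≃ 32.3745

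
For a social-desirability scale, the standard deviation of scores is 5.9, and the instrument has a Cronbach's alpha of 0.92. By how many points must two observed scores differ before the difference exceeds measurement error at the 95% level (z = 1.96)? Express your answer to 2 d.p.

SEM = 5.9000 · √(1 − 0.9200) = 5.9000 · √0.0800 ≈ 5.9000 · 0.2828 ≈ 1.6688
SE_diff = SEM · √2 ≈ 1.6688 · 1.4142 ≈ 2.3600
Minimum reliable difference = 1.96 · SE_diff ≈ 1.96 · 2.3600 ≈ 4.6256

4.63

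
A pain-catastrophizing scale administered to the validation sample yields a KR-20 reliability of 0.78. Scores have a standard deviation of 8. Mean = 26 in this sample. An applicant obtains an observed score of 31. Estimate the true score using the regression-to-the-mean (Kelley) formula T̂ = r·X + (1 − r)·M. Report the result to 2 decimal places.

Estimated true score = 0.7800*31 + (1 − 0.7800)*26 ≃ 29.9000

29.90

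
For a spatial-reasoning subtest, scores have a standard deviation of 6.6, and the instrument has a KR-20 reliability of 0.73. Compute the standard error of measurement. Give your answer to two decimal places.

SEM = 6.6000 × √(1 − 0.7300) = 6.6000 × √0.2700 ≈ 6.6000 × 0.5196 ≈ 3.4295

3.43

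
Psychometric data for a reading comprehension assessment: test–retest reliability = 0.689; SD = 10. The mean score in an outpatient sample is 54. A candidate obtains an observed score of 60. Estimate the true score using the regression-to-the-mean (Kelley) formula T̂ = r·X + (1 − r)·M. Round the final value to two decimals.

Estimated true score = 0.6890*60 + (1 − 0.6890)*54 ≈ 58.1340

58.13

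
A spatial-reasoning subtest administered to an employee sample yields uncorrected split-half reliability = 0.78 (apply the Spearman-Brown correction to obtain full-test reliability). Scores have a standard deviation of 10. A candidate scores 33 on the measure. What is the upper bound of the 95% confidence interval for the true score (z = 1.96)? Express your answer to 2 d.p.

r_full = 2·0.78 / (1 + 0.78) ≈ 0.876
SEM = 10.000 × √(1 − 0.876) = 10.000 × √0.124 ≈ 10.000 × 0.352 ≈ 3.516
Half-width = 1.96×3.516 ≈ 6.891
Upper bound: 33 + 6.891 = 39.891

39.89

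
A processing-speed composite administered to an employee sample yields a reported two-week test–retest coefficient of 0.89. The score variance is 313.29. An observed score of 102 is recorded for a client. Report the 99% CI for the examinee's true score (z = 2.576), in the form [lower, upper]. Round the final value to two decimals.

[86.88, 117.12]

σ = 313.29^(1/2) = 17.7000
SEM = 17.7000*√(1 − 0.8900) ≈ 5.8704
Margin = 2.576 * 5.8704 ≈ 15.1222
99% CI: 102 ± 15.1222 = [86.8778, 117.1222]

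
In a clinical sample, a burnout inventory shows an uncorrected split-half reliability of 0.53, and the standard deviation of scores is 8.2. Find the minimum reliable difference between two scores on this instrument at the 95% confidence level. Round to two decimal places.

Spearman-Brown: r = 2(0.53) / (1 + 0.53) = 1.06000 / 1.53000 ≈ 0.69281
SEM = 8.20000×√(1 − 0.69281) ≈ 4.54482
Standard error of the difference = 4.54482·√2 ≈ 6.42735
Minimum reliable difference = 1.96 × SE_diff ≈ 1.96 × 6.42735 ≈ 12.59761

12.60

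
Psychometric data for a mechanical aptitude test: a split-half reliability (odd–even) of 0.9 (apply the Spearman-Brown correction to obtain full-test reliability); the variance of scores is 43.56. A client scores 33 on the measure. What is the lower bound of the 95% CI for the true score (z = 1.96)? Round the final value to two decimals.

30.03

SD = √43.56 ≃ 6.6000
Full-length reliability (Spearman-Brown) = 2(0.9)/(1+0.9) ≃ 0.9474
SEM = 6.6000 × √(1 − 0.9474) = 6.6000 × √0.0526 ≃ 6.6000 × 0.2294 ≃ 1.5141
Margin = 1.96 × 1.5141 ≃ 2.9677
Lower limit = 33 − 2.9677 ≃ 30.0323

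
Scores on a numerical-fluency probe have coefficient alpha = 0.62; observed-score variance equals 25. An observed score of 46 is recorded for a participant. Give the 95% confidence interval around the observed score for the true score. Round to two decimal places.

[39.96, 52.04]

SD = √25 = 5.000
SEM = 5.000*√(1 − 0.620) ≈ 3.082
1.96 * SEM ≈ 6.041
CI = 46 ± 6.041 → [39.959, 52.041]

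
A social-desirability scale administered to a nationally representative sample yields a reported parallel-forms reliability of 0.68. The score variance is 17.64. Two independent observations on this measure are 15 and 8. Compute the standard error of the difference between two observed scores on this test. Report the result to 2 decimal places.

SD = √17.64 = 4.200
SEM = 4.200 · √(1 − 0.680) = 4.200 · √0.320 ≈ 4.200 · 0.566 ≈ 2.376
SE_diff = √2 · SEM ≈ 3.360

3.36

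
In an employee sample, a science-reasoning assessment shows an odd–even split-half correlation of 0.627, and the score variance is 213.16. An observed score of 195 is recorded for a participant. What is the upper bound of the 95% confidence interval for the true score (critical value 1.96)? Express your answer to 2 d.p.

SD = √213.16 = 14.6000
r_full = 2·0.627 / (1 + 0.627) ≈ 0.7707
SEM = 14.6000 · √(1 − 0.7707) = 14.6000 · √0.2293 ≈ 14.6000 · 0.4788 ≈ 6.9906
1.96 · SEM ≈ 13.7015
Upper limit = 195 + 13.7015 ≈ 208.7015

208.70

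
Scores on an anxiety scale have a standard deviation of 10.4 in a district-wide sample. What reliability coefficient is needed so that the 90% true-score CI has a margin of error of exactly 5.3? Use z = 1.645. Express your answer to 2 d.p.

SEM needed = half-width / z = 5.3/1.645 ≈ 3.2219
r = 1 − (3.2219/10.4)² ≈ 1 − 0.0960 ≈ 0.9040

0.90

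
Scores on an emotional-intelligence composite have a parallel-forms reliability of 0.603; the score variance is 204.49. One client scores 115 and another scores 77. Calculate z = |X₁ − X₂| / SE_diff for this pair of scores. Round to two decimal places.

2.98

SD = √204.49 ≈ 14.30000
SEM = 14.30000×√(1 − 0.60300) ≈ 9.01013
SE_diff = √2 × SEM ≈ 12.74225
z = |115 − 77| / 12.74225 = 38 / 12.74225 ≈ 2.98220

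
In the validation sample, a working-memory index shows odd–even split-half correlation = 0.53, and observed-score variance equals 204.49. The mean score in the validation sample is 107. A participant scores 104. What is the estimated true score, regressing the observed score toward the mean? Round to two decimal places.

104.92

r_full = 2·0.53 / (1 + 0.53) ≈ 0.69281
T̂ = r·X + (1 − r)·M = 0.69281×104 + 0.30719×107 ≈ 72.05229 + 32.86928 ≈ 104.92157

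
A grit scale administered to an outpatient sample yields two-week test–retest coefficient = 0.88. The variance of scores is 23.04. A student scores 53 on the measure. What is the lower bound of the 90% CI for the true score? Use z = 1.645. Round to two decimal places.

SD = √23.04 = 4.8000
SEM = 4.8000 · √(1 − 0.8800) = 4.8000 · √0.1200 ≈ 4.8000 · 0.3464 ≈ 1.6628
Half-width = 1.645·1.6628 ≈ 2.7353
Lower limit = 53 − 2.7353 ≈ 50.2647

50.26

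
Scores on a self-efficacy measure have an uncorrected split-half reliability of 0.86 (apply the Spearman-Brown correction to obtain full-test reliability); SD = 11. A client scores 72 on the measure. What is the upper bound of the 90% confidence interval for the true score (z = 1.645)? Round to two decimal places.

Spearman-Brown: r = 2(0.86) / (1 + 0.86) = 1.720 / 1.860 ≈ 0.925
SEM = 11.000*√(1 − 0.925) ≈ 3.018
Margin = 1.645 * 3.018 ≈ 4.964
Upper bound: 72 + 4.964 = 76.964

76.96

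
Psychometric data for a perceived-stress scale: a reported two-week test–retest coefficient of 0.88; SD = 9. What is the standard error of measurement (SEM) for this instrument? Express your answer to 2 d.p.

SEM = 9.000 · √(1 − 0.880) = 9.000 · √0.120 ≈ 9.000 · 0.346 ≈ 3.118

3.12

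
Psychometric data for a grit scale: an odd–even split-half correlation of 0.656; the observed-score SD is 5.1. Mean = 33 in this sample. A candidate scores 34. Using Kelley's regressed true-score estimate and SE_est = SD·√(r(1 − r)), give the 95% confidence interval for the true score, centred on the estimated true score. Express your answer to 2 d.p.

[29.74, 37.85]

Full-length reliability (Spearman-Brown) = 2(0.656)/(1+0.656) ≈ 0.79227
T̂ = r·X + (1 − r)·M = 0.79227·34 + 0.20773·33 ≈ 26.93720 + 6.85507 ≈ 33.79227
SE_est = SD · √(r(1 − r)) = 5.10000 · √0.16458 ≈ 5.10000 · 0.40568 ≈ 2.06898
CI = 33.79227 ± 1.96 · 2.06898 → [29.73707, 37.84747]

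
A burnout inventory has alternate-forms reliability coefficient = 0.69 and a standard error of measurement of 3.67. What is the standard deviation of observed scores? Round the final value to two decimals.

σ = SEM·(1 − r)^(−1/2) ≈ 3.67·1.79605 ≈ 6.59151

6.59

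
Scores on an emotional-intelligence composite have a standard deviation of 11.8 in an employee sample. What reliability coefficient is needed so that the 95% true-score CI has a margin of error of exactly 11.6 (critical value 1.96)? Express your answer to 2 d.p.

0.75

Required SEM = 11.6 / 1.96 ≈ 5.918
Required reliability = 1 − (SEM/SD)² = 1 − 0.252 ≈ 0.748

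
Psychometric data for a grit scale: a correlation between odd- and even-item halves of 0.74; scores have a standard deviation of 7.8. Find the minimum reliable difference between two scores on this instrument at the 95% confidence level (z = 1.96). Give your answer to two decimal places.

r_full = 2·0.74 / (1 + 0.74) ≈ 0.851
SEM = 7.800*√(1 − 0.851) ≈ 3.015
SE_diff = √2 * SEM ≈ 4.264
Minimum reliable difference = 1.96 * SE_diff ≈ 1.96 * 4.264 ≈ 8.358

8.36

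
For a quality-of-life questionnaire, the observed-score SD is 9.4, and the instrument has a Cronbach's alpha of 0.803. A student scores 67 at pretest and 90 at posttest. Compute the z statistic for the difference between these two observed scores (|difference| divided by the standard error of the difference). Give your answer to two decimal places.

SEM = 9.40000 · √(1 − 0.80300) = 9.40000 · √0.19700 ≈ 9.40000 · 0.44385 ≈ 4.17216
Standard error of the difference = 4.17216·√2 ≈ 5.90033
z = |67 − 90| / 5.90033 = 23 / 5.90033 ≈ 3.89809

3.90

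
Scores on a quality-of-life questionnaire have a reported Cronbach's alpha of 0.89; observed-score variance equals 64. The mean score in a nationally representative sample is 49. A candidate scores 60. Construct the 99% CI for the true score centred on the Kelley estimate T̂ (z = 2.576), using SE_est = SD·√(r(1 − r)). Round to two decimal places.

SD = √64 ≃ 8.0000
Estimated true score = 0.8900·60 + (1 − 0.8900)·49 ≃ 58.7900
SE_est = 8.0000·√(0.8900·0.1100) ≃ 2.5031
CI = 58.7900 ± 2.576 · 2.5031 → [52.3420, 65.2380]

[52.34, 65.24]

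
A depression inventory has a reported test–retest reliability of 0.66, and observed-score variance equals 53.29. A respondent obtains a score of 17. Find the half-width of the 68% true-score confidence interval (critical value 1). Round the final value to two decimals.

4.26

σ = 53.29^(1/2) = 7.30000
SEM = 7.30000 × √(1 − 0.66000) = 7.30000 × √0.34000 ≈ 7.30000 × 0.58310 ≈ 4.25659
Margin = 1 × 4.25659 ≈ 4.25659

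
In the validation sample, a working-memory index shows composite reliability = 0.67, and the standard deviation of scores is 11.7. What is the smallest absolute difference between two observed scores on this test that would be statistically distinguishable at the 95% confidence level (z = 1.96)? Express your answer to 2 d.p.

SEM = 11.7000*√(1 − 0.6700) ≈ 6.7211
SE_diff = √2 * SEM ≈ 9.5051
Smallest detectable difference = 1.96*9.5051 ≈ 18.6300

18.63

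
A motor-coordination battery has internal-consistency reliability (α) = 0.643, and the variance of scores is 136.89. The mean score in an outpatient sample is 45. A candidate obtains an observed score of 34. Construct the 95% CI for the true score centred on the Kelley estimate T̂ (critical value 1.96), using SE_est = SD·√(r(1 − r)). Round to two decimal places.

SD = √136.89 ≈ 11.7000
T̂ = r·X + (1 − r)·M = 0.6430·34 + 0.3570·45 = 21.8620 + 16.0650 ≈ 37.9270
SE_est = 11.7000·√[r(1 − r)] ≈ 5.6056
CI = 37.9270 ± 1.96 · 5.6056 → [26.9399, 48.9141]

[26.94, 48.91]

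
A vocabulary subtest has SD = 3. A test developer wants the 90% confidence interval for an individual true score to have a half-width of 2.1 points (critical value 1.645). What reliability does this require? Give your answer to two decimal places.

Required SEM = 2.1 / 1.645 ≈ 1.277
r = 1 − (SEM / SD)² = 1 − (1.277 / 3)² ≈ 1 − 0.181 ≈ 0.819

0.82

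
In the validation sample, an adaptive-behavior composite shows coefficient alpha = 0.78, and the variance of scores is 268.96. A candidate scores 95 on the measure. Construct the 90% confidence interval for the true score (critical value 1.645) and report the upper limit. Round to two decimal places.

σ = 268.96^(1/2) = 16.4000
The standard error of measurement is 16.4000·√(1 − 0.7800) ≈ 16.4000·0.4690 ≈ 7.6923.
Half-width = 1.645·7.6923 ≈ 12.6538
Upper limit = 95 + 12.6538 ≈ 107.6538

107.65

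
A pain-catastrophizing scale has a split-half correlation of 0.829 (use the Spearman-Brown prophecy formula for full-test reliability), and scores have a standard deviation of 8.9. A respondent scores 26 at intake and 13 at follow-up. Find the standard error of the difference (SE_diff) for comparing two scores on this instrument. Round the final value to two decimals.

3.85

r_full = 2·0.829 / (1 + 0.829) ≈ 0.9065
SEM = 8.9000 * √(1 − 0.9065) = 8.9000 * √0.0935 ≈ 8.9000 * 0.3058 ≈ 2.7213
SE_diff = √2 * SEM ≈ 3.8485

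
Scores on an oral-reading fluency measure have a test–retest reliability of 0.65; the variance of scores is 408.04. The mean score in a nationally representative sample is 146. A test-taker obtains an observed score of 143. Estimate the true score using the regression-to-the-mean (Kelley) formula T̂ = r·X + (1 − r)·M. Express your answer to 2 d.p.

Estimated true score = 0.650·143 + (1 − 0.650)·146 ≃ 144.050

144.05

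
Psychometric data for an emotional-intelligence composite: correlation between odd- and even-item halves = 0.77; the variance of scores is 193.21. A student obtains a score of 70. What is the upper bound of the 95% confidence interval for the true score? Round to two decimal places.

SD = √193.21 ≈ 13.90000
r_full = 2·0.77 / (1 + 0.77) ≈ 0.87006
SEM = 13.90000 * √(1 − 0.87006) = 13.90000 * √0.12994 ≈ 13.90000 * 0.36048 ≈ 5.01063
Half-width = 1.96*5.01063 ≈ 9.82083
Upper limit = 70 + 9.82083 ≈ 79.82083

79.82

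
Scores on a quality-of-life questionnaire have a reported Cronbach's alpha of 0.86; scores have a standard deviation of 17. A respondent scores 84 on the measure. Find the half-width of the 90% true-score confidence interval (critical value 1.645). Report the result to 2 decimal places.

10.46

SEM = 17.000 × √(1 − 0.860) = 17.000 × √0.140 ≈ 17.000 × 0.374 ≈ 6.361
Margin = 1.645 × 6.361 ≈ 10.464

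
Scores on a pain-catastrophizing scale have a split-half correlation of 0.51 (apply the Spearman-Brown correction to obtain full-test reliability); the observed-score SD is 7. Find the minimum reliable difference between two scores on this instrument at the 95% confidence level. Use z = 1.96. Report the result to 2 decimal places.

Spearman-Brown: r = 2(0.51) / (1 + 0.51) = 1.0200 / 1.5100 ≃ 0.6755
SEM = 7.0000 × √(1 − 0.6755) = 7.0000 × √0.3245 ≃ 7.0000 × 0.5697 ≃ 3.9876
Standard error of the difference = 3.9876·√2 ≃ 5.6393
Smallest detectable difference = 1.96×5.6393 ≃ 11.0530

11.05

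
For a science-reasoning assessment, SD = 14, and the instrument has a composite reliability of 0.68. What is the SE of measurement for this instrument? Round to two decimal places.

SEM = 14.0000 × √(1 − 0.6800) = 14.0000 × √0.3200 ≃ 14.0000 × 0.5657 ≃ 7.9196

7.92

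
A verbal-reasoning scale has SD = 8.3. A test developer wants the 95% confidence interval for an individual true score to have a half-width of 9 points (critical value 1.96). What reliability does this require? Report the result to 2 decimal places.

SEM needed = half-width / z = 9/1.96 ≃ 4.5918
r = 1 − (4.5918/8.3)² ≃ 1 − 0.3061 ≃ 0.6939

0.69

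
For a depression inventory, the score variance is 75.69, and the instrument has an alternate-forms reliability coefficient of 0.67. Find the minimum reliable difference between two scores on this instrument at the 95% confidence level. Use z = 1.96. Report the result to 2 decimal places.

σ = 75.69^(1/2) = 8.70000
SEM = 8.70000 * √(1 − 0.67000) = 8.70000 * √0.33000 ≈ 8.70000 * 0.57446 ≈ 4.99777
SE_diff = SEM * √2 ≈ 4.99777 * 1.41421 ≈ 7.06791
Minimum reliable difference = 1.96 * SE_diff ≈ 1.96 * 7.06791 ≈ 13.85311

13.85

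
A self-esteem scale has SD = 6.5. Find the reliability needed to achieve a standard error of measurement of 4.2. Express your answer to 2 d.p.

r = 1 − (4.200/6.5)² ≈ 1 − 0.418 ≈ 0.582

0.58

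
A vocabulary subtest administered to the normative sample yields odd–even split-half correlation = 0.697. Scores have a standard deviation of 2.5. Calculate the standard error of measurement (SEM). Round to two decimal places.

Full-length reliability (Spearman-Brown) = 2(0.697)/(1+0.697) ≃ 0.8214
SEM = 2.5000 · √(1 − 0.8214) = 2.5000 · √0.1786 ≃ 2.5000 · 0.4226 ≃ 1.0564

1.06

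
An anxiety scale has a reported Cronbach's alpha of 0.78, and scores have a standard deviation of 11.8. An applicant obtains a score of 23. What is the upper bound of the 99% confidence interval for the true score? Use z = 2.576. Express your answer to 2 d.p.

37.26

SEM = 11.800 * √(1 − 0.780) = 11.800 * √0.220 ≃ 11.800 * 0.469 ≃ 5.535
2.576 * SEM ≃ 14.257
Upper bound: 23 + 14.257 = 37.257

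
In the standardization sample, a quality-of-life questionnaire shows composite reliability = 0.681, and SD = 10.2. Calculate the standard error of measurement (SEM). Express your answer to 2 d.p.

5.76

SEM = 10.200·√(1 − 0.681) ≈ 5.761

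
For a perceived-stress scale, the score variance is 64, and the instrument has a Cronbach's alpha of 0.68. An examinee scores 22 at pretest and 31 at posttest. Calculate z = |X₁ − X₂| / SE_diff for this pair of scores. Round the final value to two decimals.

SD = √64 = 8.000
The standard error of measurement is 8.000×√(1 − 0.680) ≈ 8.000×0.566 ≈ 4.525.
Standard error of the difference = 4.525·√2 ≈ 6.400
z = 9 / 6.400 ≈ 1.406

1.41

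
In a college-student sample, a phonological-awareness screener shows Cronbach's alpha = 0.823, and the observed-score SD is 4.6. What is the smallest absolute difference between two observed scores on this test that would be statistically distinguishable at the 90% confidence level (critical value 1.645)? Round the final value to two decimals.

SEM = 4.600 · √(1 − 0.823) = 4.600 · √0.177 ≈ 4.600 · 0.421 ≈ 1.935
SE_diff = √2 · SEM ≈ 2.737
Minimum reliable difference = 1.645 · SE_diff ≈ 1.645 · 2.737 ≈ 4.502

4.50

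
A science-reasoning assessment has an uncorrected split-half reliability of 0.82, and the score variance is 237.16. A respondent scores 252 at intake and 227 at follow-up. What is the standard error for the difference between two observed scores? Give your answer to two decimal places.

6.85

σ = 237.16^(1/2) = 15.40000
Spearman-Brown: r = 2(0.82) / (1 + 0.82) = 1.64000 / 1.82000 ≈ 0.90110
The standard error of measurement is 15.40000*√(1 − 0.90110) ≈ 15.40000*0.31449 ≈ 4.84308.
SE_diff = SEM * √2 ≈ 4.84308 * 1.41421 ≈ 6.84914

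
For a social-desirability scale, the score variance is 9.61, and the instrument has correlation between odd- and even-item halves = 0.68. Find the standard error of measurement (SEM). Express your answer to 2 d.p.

SD = √9.61 ≃ 3.100
Spearman-Brown: r = 2(0.68) / (1 + 0.68) = 1.360 / 1.680 ≃ 0.810
SEM = 3.100 × √(1 − 0.810) = 3.100 × √0.190 ≃ 3.100 × 0.436 ≃ 1.353

1.35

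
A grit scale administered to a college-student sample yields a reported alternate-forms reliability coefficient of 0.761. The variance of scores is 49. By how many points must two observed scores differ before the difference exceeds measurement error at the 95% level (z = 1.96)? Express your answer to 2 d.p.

9.49

SD = √49 ≈ 7.000
SEM = 7.000*√(1 − 0.761) ≈ 3.422
Standard error of the difference = 3.422·√2 ≈ 4.840
Minimum reliable difference = 1.96 * SE_diff ≈ 1.96 * 4.840 ≈ 9.486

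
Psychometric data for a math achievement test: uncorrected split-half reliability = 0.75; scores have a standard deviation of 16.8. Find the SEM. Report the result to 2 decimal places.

r_full = 2·0.75 / (1 + 0.75) ≃ 0.857
SEM = 16.800·√(1 − 0.857) ≃ 6.350

6.35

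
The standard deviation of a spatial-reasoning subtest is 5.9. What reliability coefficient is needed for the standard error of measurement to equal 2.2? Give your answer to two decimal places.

0.86

r = 1 − (SEM / SD)² = 1 − (2.2000 / 5.9)² ≃ 1 − 0.1390 ≃ 0.8610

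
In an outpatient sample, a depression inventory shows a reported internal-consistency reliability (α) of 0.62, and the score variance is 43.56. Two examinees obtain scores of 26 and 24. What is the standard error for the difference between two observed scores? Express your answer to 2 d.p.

5.75

SD = √43.56 = 6.600
SEM = 6.600 * √(1 − 0.620) = 6.600 * √0.380 ≈ 6.600 * 0.616 ≈ 4.069
SE_diff = SEM * √2 ≈ 4.069 * 1.414 ≈ 5.754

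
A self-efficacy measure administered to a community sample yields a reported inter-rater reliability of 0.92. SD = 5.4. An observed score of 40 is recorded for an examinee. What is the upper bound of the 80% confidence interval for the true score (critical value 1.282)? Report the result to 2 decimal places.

SEM = 5.4000 × √(1 − 0.9200) = 5.4000 × √0.0800 ≈ 5.4000 × 0.2828 ≈ 1.5274
Margin = 1.282 × 1.5274 ≈ 1.9581
Upper limit = 40 + 1.9581 ≈ 41.9581

41.96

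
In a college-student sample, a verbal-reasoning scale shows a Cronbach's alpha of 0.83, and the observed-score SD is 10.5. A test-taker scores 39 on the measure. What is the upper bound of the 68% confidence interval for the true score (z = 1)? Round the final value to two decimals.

SEM = 10.5000 × √(1 − 0.8300) = 10.5000 × √0.1700 ≃ 10.5000 × 0.4123 ≃ 4.3293
Half-width = 1×4.3293 ≃ 4.3293
Upper bound: 39 + 4.3293 = 43.3293

43.33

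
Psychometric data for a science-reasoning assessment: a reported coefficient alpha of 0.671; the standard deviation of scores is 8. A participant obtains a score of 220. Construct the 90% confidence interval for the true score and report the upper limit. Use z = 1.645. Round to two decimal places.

The standard error of measurement is 8.0000×√(1 − 0.6710) ≈ 8.0000×0.5736 ≈ 4.5887.
1.645 × SEM ≈ 7.5484
Upper limit = 220 + 7.5484 ≈ 227.5484

227.55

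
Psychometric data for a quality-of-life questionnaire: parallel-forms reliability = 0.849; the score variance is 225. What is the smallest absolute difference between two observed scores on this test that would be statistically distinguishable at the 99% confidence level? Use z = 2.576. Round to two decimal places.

SD = √225 ≃ 15.00000
The standard error of measurement is 15.00000×√(1 − 0.84900) ≃ 15.00000×0.38859 ≃ 5.82881.
SE_diff = √2 × SEM ≃ 8.24318
Smallest detectable difference = 2.576×8.24318 ≃ 21.23443

21.23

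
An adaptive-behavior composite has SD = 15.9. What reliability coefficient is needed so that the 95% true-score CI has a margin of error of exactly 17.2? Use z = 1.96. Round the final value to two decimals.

0.70

SEM needed = half-width / z = 17.2/1.96 ≈ 8.776
Required reliability = 1 − (SEM/SD)² = 1 − 0.305 ≈ 0.695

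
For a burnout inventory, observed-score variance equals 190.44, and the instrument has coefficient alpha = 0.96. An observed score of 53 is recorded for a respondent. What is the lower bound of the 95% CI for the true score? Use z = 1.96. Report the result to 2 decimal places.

SD = √190.44 ≈ 13.800
SEM = 13.800*√(1 − 0.960) ≈ 2.760
Margin = 1.96 * 2.760 ≈ 5.410
Lower bound: 53 − 5.410 = 47.590

47.59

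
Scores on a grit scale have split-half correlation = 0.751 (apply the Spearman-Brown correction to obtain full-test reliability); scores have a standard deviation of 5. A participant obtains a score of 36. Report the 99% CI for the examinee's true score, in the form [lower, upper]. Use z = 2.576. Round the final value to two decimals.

Spearman-Brown: r = 2(0.751) / (1 + 0.751) = 1.5020 / 1.7510 ≈ 0.8578
The standard error of measurement is 5.0000*√(1 − 0.8578) ≈ 5.0000*0.3771 ≈ 1.8855.
Half-width = 2.576*1.8855 ≈ 4.8570
CI = 36 ± 4.8570 → [31.1430, 40.8570]

[31.14, 40.86]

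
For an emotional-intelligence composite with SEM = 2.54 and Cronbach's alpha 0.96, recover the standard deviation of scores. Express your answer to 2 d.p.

σ = SEM·(1 − r)^(−1/2) ≈ 2.54×5.000 ≈ 12.700

12.70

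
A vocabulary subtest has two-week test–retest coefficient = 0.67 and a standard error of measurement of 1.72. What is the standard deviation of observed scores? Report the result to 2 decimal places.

2.99

SD = 1.72 / √(1 − 0.67) ≃ 2.994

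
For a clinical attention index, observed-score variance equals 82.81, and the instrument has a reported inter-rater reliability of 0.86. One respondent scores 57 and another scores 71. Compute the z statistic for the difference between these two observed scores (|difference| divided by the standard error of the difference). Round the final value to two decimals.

2.91

SD = √82.81 = 9.10000
SEM = 9.10000 × √(1 − 0.86000) = 9.10000 × √0.14000 ≈ 9.10000 × 0.37417 ≈ 3.40491
SE_diff = SEM × √2 ≈ 3.40491 × 1.41421 ≈ 4.81527
z = 14 / 4.81527 ≈ 2.90742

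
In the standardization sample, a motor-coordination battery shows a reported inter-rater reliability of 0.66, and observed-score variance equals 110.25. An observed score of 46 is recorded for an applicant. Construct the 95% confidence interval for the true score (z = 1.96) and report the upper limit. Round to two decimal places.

58.00

SD = √110.25 ≃ 10.5000
SEM = 10.5000*√(1 − 0.6600) ≃ 6.1225
Half-width = 1.96*6.1225 ≃ 12.0001
Upper limit = 46 + 12.0001 ≃ 58.0001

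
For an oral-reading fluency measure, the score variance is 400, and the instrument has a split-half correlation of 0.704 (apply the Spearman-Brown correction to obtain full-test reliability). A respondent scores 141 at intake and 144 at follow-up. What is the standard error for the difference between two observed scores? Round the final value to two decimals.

σ = 400^(1/2) = 20.000
Spearman-Brown: r = 2(0.704) / (1 + 0.704) = 1.408 / 1.704 ≈ 0.826
SEM = 20.000 * √(1 − 0.826) = 20.000 * √0.174 ≈ 20.000 * 0.417 ≈ 8.336
SE_diff = SEM * √2 ≈ 8.336 * 1.414 ≈ 11.788

11.79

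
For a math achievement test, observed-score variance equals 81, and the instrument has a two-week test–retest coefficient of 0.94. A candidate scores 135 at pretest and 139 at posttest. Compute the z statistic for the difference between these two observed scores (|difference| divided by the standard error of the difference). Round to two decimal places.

1.28

SD = √81 ≈ 9.0000
The standard error of measurement is 9.0000*√(1 − 0.9400) ≈ 9.0000*0.2449 ≈ 2.2045.
Standard error of the difference = 2.2045·√2 ≈ 3.1177
z = 4 / 3.1177 ≈ 1.2830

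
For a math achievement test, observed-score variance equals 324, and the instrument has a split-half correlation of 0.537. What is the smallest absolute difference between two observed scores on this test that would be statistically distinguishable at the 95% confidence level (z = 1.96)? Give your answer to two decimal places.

SD = √324 ≃ 18.00000
Full-length reliability (Spearman-Brown) = 2(0.537)/(1+0.537) ≃ 0.69876
SEM = 18.00000·√(1 − 0.69876) ≃ 9.87930
Standard error of the difference = 9.87930·√2 ≃ 13.97144
Minimum reliable difference = 1.96 · SE_diff ≃ 1.96 · 13.97144 ≃ 27.38402

27.38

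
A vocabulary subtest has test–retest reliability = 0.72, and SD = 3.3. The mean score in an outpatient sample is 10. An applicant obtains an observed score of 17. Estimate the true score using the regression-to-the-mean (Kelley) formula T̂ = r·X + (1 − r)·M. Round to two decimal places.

T̂ = 0.720(17) + 0.280(10) ≈ 15.040

15.04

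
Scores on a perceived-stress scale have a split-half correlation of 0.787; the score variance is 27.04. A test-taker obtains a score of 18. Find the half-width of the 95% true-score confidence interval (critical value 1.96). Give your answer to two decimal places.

SD = √27.04 = 5.200
Full-length reliability (Spearman-Brown) = 2(0.787)/(1+0.787) ≈ 0.881
The standard error of measurement is 5.200*√(1 − 0.881) ≈ 5.200*0.345 ≈ 1.795.
Half-width = 1.96*1.795 ≈ 3.519

3.52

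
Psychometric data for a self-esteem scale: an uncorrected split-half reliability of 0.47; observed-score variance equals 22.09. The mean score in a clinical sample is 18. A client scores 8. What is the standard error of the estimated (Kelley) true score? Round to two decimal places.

2.26

σ = 22.09^(1/2) = 4.70000
Full-length reliability (Spearman-Brown) = 2(0.47)/(1+0.47) ≈ 0.63946
SE_est = 4.70000*√(0.63946*0.36054) ≈ 2.25674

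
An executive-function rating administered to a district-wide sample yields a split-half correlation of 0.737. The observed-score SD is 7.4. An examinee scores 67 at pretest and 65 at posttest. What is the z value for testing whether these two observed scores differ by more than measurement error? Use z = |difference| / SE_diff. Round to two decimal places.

0.49

Full-length reliability (Spearman-Brown) = 2(0.737)/(1+0.737) ≃ 0.849
SEM = 7.400*√(1 − 0.849) ≃ 2.879
SE_diff = √2 * SEM ≃ 4.072
z = 2 / 4.072 ≃ 0.491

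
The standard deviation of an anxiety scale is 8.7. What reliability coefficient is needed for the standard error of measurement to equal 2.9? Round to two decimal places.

0.89

r = 1 − (SEM / SD)² = 1 − (2.9000 / 8.7)² ≈ 1 − 0.1111 ≈ 0.8889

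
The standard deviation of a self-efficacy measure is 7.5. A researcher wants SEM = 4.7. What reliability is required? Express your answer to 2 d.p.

r = 1 − (4.70000/7.5)² ≈ 1 − 0.39271 ≈ 0.60729

0.61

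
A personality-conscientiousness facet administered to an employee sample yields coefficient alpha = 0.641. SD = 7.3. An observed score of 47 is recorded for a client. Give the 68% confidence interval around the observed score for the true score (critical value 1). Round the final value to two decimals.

[42.63, 51.37]

The standard error of measurement is 7.300·√(1 − 0.641) ≃ 7.300·0.599 ≃ 4.374.
Half-width = 1·4.374 ≃ 4.374
CI = 47 ± 4.374 → [42.626, 51.374]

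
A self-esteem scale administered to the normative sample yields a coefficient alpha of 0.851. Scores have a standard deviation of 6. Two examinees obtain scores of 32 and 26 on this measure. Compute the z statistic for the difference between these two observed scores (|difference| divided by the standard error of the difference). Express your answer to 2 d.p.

1.83

The standard error of measurement is 6.0000×√(1 − 0.8510) ≃ 6.0000×0.3860 ≃ 2.3160.
SE_diff = √2 × SEM ≃ 3.2754
z = 6 / 3.2754 ≃ 1.8319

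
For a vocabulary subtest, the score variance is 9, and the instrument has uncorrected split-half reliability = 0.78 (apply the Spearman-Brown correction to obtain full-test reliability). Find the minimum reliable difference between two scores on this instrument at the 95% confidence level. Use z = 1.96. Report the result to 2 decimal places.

2.92

SD = √9 ≃ 3.000
Spearman-Brown: r = 2(0.78) / (1 + 0.78) = 1.560 / 1.780 ≃ 0.876
SEM = 3.000 × √(1 − 0.876) = 3.000 × √0.124 ≃ 3.000 × 0.352 ≃ 1.055
SE_diff = √2 × SEM ≃ 1.492
Minimum reliable difference = 1.96 × SE_diff ≃ 1.96 × 1.492 ≃ 2.923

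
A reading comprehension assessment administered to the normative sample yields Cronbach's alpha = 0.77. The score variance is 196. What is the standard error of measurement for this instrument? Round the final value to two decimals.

6.71

SD = √196 = 14.0000
SEM = 14.0000×√(1 − 0.7700) ≈ 6.7142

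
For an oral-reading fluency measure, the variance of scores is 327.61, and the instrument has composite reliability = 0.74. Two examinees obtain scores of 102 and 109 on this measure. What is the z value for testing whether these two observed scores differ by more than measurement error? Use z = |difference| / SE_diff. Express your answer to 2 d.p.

0.54

σ = 327.61^(1/2) = 18.1000
SEM = 18.1000 × √(1 − 0.7400) = 18.1000 × √0.2600 ≃ 18.1000 × 0.5099 ≃ 9.2292
SE_diff = √2 × SEM ≃ 13.0521
z = 7 / 13.0521 ≃ 0.5363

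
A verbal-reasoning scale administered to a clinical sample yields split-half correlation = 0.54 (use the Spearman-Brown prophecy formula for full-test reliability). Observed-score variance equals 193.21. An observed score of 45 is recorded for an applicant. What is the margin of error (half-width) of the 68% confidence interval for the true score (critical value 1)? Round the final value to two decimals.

SD = √193.21 ≈ 13.900
Full-length reliability (Spearman-Brown) = 2(0.54)/(1+0.54) ≈ 0.701
SEM = 13.900×√(1 − 0.701) ≈ 7.597
1 × SEM ≈ 7.597

7.60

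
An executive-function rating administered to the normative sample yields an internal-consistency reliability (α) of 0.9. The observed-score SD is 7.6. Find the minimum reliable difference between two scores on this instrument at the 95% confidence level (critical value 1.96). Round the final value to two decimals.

6.66

The standard error of measurement is 7.600×√(1 − 0.900) ≈ 7.600×0.316 ≈ 2.403.
Standard error of the difference = 2.403·√2 ≈ 3.399
Minimum reliable difference = 1.96 × SE_diff ≈ 1.96 × 3.399 ≈ 6.662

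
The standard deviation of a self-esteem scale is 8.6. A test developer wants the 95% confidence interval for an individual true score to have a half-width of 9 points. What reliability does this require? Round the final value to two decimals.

0.71

SEM needed = half-width / z = 9/1.96 ≈ 4.5918
r = 1 − (SEM / SD)² = 1 − (4.5918 / 8.6)² ≈ 1 − 0.2851 ≈ 0.7149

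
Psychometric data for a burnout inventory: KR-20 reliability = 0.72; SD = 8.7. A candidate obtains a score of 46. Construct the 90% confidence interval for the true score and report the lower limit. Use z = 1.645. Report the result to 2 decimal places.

SEM = 8.7000*√(1 − 0.7200) ≈ 4.6036
1.645 * SEM ≈ 7.5729
Lower bound: 46 − 7.5729 = 38.4271

38.43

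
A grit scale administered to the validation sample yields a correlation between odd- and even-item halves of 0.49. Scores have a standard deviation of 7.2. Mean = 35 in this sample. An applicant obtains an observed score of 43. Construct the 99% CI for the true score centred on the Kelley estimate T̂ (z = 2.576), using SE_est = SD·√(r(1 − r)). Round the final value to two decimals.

[31.46, 49.06]

r_full = 2·0.49 / (1 + 0.49) ≃ 0.65772
T̂ = 0.65772(43) + 0.34228(35) ≃ 40.26174
SE_est = 7.20000×√(0.65772×0.34228) ≃ 3.41621
CI = 40.26174 ± 2.576 × 3.41621 → [31.46159, 49.06190]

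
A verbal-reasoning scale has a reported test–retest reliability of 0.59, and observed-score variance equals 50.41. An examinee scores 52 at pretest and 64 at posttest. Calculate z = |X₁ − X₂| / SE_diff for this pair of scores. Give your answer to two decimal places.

1.87

SD = √50.41 ≈ 7.1000
The standard error of measurement is 7.1000*√(1 − 0.5900) ≈ 7.1000*0.6403 ≈ 4.5462.
Standard error of the difference = 4.5462·√2 ≈ 6.4293
z = 12 / 6.4293 ≈ 1.8664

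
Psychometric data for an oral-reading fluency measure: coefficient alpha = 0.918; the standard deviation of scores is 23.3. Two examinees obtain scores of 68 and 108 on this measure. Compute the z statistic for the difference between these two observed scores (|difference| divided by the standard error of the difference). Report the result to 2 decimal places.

SEM = 23.300·√(1 − 0.918) ≈ 6.672
SE_diff = SEM · √2 ≈ 6.672 · 1.414 ≈ 9.436
z = |68 − 108| / 9.436 = 40 / 9.436 ≈ 4.239

4.24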